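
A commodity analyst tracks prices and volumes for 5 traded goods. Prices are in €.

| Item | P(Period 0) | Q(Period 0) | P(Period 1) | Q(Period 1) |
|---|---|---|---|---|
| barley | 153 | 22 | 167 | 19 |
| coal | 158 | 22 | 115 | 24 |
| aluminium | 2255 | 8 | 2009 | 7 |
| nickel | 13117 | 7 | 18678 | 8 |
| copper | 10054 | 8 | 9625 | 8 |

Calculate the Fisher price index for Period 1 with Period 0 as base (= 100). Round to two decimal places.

Laspeyres component (base-period weights):
ΣP(Period 1)Q(Period 0) = 167×22 + 115×22 + 2009×8 + 18678×7 + 9625×8 = 3674 + 2530 + 16072 + 130746 + 77000 = 230022
ΣP(Period 0)Q(Period 0) = 153×22 + 158×22 + 2255×8 + 13117×7 + 10054×8 = 3366 + 3476 + 18040 + 91819 + 80432 = 197133
L = 230022 / 197133 × 100 = 116.6837
Paasche component (current-period weights):
ΣP(Period 1)Q(Period 1) = 167×19 + 115×24 + 2009×7 + 18678×8 + 9625×8 = 3173 + 2760 + 14063 + 149424 + 77000 = 246420
ΣP(Period 0)Q(Period 1) = 153×19 + 158×24 + 2255×7 + 13117×8 + 10054×8 = 2907 + 3792 + 15785 + 104936 + 80432 = 207852
P = 246420 / 207852 × 100 = 118.5555
Fisher = √(L × P) = √(116.6837 × 118.5555) = 117.6159

117.62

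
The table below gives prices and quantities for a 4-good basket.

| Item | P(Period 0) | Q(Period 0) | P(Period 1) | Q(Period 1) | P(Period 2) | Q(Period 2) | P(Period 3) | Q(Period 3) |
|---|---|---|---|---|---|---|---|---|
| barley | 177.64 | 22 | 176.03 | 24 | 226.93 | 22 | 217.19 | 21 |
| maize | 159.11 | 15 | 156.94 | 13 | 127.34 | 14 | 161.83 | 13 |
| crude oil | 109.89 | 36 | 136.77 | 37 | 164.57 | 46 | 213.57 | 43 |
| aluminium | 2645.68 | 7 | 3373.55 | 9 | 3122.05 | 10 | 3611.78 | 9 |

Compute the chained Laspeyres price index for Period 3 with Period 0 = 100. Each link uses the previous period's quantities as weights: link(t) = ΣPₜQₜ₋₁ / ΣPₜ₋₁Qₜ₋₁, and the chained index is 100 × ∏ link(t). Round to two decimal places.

Link Period 0→Period 1:
ΣP(Period 1)Q(Period 0) = 176.03×22 + 156.94×15 + 136.77×36 + 3373.55×7 = 3872.66 + 2354.1 + 4923.72 + 23614.85 = 34765.33
ΣP(Period 0)Q(Period 0) = 177.64×22 + 159.11×15 + 109.89×36 + 2645.68×7 = 3908.08 + 2386.65 + 3956.04 + 18519.76 = 28770.53
link = 34765.33/28770.53 = 1.208366
Link Period 1→Period 2:
ΣP(Period 2)Q(Period 1) = 226.93×24 + 127.34×13 + 164.57×37 + 3122.05×9 = 5446.32 + 1655.42 + 6089.09 + 28098.45 = 41289.28
ΣP(Period 1)Q(Period 1) = 176.03×24 + 156.94×13 + 136.77×37 + 3373.55×9 = 4224.72 + 2040.22 + 5060.49 + 30361.95 = 41687.38
link = 41289.28/41687.38 = 0.990450
Link Period 2→Period 3:
ΣP(Period 3)Q(Period 2) = 217.19×22 + 161.83×14 + 213.57×46 + 3611.78×10 = 4778.18 + 2265.62 + 9824.22 + 36117.8 = 52985.82
ΣP(Period 2)Q(Period 2) = 226.93×22 + 127.34×14 + 164.57×46 + 3122.05×10 = 4992.46 + 1782.76 + 7570.22 + 31220.5 = 45565.94
link = 52985.82/45565.94 = 1.162838
Chained index = 100 × 1.208366 × 0.990450 × 1.162838 = 139.1716

139.17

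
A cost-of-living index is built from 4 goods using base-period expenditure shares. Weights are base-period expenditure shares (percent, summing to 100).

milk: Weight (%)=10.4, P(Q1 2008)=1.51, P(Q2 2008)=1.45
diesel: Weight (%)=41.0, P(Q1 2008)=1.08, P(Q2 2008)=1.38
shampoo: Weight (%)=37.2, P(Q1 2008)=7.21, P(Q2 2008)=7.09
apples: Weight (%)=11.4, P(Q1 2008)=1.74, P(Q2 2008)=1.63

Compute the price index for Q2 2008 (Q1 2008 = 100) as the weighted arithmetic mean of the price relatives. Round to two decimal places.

milk: 10.4 × (1.45/1.51) = 10.4 × 0.960265 = 9.9868
diesel: 41.0 × (1.38/1.08) = 41.0 × 1.277778 = 52.3889
shampoo: 37.2 × (7.09/7.21) = 37.2 × 0.983356 = 36.5809
apples: 11.4 × (1.63/1.74) = 11.4 × 0.936782 = 10.6793
Index = Σ wᵢ·(p₁ᵢ/p₀ᵢ) = 9.9868 + 52.3889 + 36.5809 + 10.6793 = 109.6358

109.64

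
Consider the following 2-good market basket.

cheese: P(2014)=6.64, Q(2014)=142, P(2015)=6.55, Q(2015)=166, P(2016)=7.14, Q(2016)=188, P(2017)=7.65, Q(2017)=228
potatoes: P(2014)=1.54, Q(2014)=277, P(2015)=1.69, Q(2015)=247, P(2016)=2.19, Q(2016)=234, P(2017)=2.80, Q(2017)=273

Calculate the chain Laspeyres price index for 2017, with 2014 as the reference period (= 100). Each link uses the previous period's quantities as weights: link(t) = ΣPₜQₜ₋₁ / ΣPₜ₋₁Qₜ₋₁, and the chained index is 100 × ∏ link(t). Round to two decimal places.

Link 2014→2015:
ΣP(2015)Q(2014) = 6.55×142 + 1.69×277 = 930.1 + 468.13 = 1398.23
ΣP(2014)Q(2014) = 6.64×142 + 1.54×277 = 942.88 + 426.58 = 1369.46
link = 1398.23/1369.46 = 1.021008
Link 2015→2016:
ΣP(2016)Q(2015) = 7.14×166 + 2.19×247 = 1185.24 + 540.93 = 1726.17
ΣP(2015)Q(2015) = 6.55×166 + 1.69×247 = 1087.3 + 417.43 = 1504.73
link = 1726.17/1504.73 = 1.147163
Link 2016→2017:
ΣP(2017)Q(2016) = 7.65×188 + 2.80×234 = 1438.2 + 655.2 = 2093.4
ΣP(2016)Q(2016) = 7.14×188 + 2.19×234 = 1342.32 + 512.46 = 1854.78
link = 2093.4/1854.78 = 1.128651
Chained index = 100 × 1.021008 × 1.147163 × 1.128651 = 132.1947

132.19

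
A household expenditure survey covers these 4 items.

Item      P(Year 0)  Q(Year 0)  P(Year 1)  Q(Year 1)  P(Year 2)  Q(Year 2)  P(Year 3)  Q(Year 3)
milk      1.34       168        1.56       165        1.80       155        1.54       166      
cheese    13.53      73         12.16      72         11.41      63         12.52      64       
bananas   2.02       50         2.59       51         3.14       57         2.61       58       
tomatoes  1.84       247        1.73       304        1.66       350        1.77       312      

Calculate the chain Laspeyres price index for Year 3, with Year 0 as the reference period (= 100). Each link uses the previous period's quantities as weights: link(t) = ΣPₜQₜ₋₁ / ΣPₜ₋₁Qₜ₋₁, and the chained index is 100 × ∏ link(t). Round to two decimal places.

Link Year 0→Year 1:
ΣP(Year 1)Q(Year 0) = 1.56×168 + 12.16×73 + 2.59×50 + 1.73×247 = 262.08 + 887.68 + 129.5 + 427.31 = 1706.57
ΣP(Year 0)Q(Year 0) = 1.34×168 + 13.53×73 + 2.02×50 + 1.84×247 = 225.12 + 987.69 + 101 + 454.48 = 1768.29
link = 1706.57/1768.29 = 0.965096
Link Year 1→Year 2:
ΣP(Year 2)Q(Year 1) = 1.80×165 + 11.41×72 + 3.14×51 + 1.66×304 = 297 + 821.52 + 160.14 + 504.64 = 1783.3
ΣP(Year 1)Q(Year 1) = 1.56×165 + 12.16×72 + 2.59×51 + 1.73×304 = 257.4 + 875.52 + 132.09 + 525.92 = 1790.93
link = 1783.3/1790.93 = 0.995740
Link Year 2→Year 3:
ΣP(Year 3)Q(Year 2) = 1.54×155 + 12.52×63 + 2.61×57 + 1.77×350 = 238.7 + 788.76 + 148.77 + 619.5 = 1795.73
ΣP(Year 2)Q(Year 2) = 1.80×155 + 11.41×63 + 3.14×57 + 1.66×350 = 279 + 718.83 + 178.98 + 581 = 1757.81
link = 1795.73/1757.81 = 1.021572
Chained index = 100 × 0.965096 × 0.995740 × 1.021572 = 98.1715

98.17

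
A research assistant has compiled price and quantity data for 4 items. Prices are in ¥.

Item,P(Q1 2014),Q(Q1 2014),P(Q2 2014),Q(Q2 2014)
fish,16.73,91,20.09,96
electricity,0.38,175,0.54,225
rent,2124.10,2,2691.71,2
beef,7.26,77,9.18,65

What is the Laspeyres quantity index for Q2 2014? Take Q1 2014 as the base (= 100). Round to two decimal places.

Laspeyres quantity index uses base-period prices as weights.
ΣP(Q1 2014)·Q(Q2 2014) = 16.73×96 + 0.38×225 + 2124.10×2 + 7.26×65 = 1606.08 + 85.5 + 4248.2 + 471.9 = 6411.68
ΣP(Q1 2014)·Q(Q1 2014) = 16.73×91 + 0.38×175 + 2124.10×2 + 7.26×77 = 1522.43 + 66.5 + 4248.2 + 559.02 = 6396.15
Index = 6411.68 / 6396.15 × 100 = 100.2428

100.24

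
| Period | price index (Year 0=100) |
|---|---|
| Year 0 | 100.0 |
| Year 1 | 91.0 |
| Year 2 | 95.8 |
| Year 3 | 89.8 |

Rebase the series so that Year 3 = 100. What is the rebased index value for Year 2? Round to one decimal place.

Rebased(Year 2) = 95.8 / 89.8 × 100 = 106.6815

106.7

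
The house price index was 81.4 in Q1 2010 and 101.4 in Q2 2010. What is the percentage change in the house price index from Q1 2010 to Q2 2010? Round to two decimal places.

24.57%

Change = (101.4 − 81.4) / 81.4 × 100
       = 20.0 / 81.4 × 100 = 24.5700%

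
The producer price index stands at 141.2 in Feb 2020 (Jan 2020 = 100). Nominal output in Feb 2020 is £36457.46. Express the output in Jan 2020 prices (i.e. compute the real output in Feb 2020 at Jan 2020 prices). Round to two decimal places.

Real = Nominal ÷ (Index/100) = 36457.46 ÷ (141.2/100)
     = 36457.46 ÷ 1.412 = 25819.7309

25819.73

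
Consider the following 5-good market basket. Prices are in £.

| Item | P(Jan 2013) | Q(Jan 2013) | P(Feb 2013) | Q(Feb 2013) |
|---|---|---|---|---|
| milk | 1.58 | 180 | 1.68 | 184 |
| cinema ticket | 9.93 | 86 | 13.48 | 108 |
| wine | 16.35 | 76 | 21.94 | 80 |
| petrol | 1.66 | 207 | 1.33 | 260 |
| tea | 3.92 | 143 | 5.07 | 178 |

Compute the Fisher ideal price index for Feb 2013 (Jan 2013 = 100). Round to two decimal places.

125.58

Laspeyres component (base-period weights):
ΣP(Feb 2013)Q(Jan 2013) = 1.68×180 + 13.48×86 + 21.94×76 + 1.33×207 + 5.07×143 = 302.4 + 1159.28 + 1667.44 + 275.31 + 725.01 = 4129.44
ΣP(Jan 2013)Q(Jan 2013) = 1.58×180 + 9.93×86 + 16.35×76 + 1.66×207 + 3.92×143 = 284.4 + 853.98 + 1242.6 + 343.62 + 560.56 = 3285.16
L = 4129.44 / 3285.16 × 100 = 125.6998
Paasche component (current-period weights):
ΣP(Feb 2013)Q(Feb 2013) = 1.68×184 + 13.48×108 + 21.94×80 + 1.33×260 + 5.07×178 = 309.12 + 1455.84 + 1755.2 + 345.8 + 902.46 = 4768.42
ΣP(Jan 2013)Q(Feb 2013) = 1.58×184 + 9.93×108 + 16.35×80 + 1.66×260 + 3.92×178 = 290.72 + 1072.44 + 1308 + 431.6 + 697.76 = 3800.52
P = 4768.42 / 3800.52 × 100 = 125.4676
Fisher = √(L × P) = √(125.6998 × 125.4676) = 125.5836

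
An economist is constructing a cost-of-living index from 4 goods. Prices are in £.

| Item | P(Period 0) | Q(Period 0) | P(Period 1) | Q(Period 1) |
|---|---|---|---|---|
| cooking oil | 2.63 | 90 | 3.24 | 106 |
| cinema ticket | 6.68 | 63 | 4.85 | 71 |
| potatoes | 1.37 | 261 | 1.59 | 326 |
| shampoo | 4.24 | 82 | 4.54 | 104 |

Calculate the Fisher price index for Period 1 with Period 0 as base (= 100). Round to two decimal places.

101.94

Laspeyres component (base-period weights):
ΣP(Period 1)Q(Period 0) = 3.24×90 + 4.85×63 + 1.59×261 + 4.54×82 = 291.6 + 305.55 + 414.99 + 372.28 = 1384.42
ΣP(Period 0)Q(Period 0) = 2.63×90 + 6.68×63 + 1.37×261 + 4.24×82 = 236.7 + 420.84 + 357.57 + 347.68 = 1362.79
L = 1384.42 / 1362.79 × 100 = 101.5872
Paasche component (current-period weights):
ΣP(Period 1)Q(Period 1) = 3.24×106 + 4.85×71 + 1.59×326 + 4.54×104 = 343.44 + 344.35 + 518.34 + 472.16 = 1678.29
ΣP(Period 0)Q(Period 1) = 2.63×106 + 6.68×71 + 1.37×326 + 4.24×104 = 278.78 + 474.28 + 446.62 + 440.96 = 1640.64
P = 1678.29 / 1640.64 × 100 = 102.2948
Fisher = √(L × P) = √(101.5872 × 102.2948) = 101.9404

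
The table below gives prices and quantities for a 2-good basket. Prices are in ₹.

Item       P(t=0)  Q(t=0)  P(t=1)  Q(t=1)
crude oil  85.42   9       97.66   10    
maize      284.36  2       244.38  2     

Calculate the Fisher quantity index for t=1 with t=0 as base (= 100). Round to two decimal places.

106.76

Laspeyres component (base-period weights):
ΣP(t=0)Q(t=1) = 85.42×10 + 284.36×2 = 854.2 + 568.72 = 1422.92
ΣP(t=0)Q(t=0) = 85.42×9 + 284.36×2 = 768.78 + 568.72 = 1337.5
L = 1422.92 / 1337.5 × 100 = 106.3865
Paasche component (current-period weights):
ΣP(t=1)Q(t=1) = 97.66×10 + 244.38×2 = 976.6 + 488.76 = 1465.36
ΣP(t=1)Q(t=0) = 97.66×9 + 244.38×2 = 878.94 + 488.76 = 1367.7
P = 1465.36 / 1367.7 × 100 = 107.1405
Fisher = √(L × P) = √(106.3865 × 107.1405) = 106.7628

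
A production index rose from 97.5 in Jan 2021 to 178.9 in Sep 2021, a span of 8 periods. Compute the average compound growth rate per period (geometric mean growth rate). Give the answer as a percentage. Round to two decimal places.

7.88%

Growth factor = (178.9/97.5)^(1/8) = (1.834872)^(1/8) = 1.078824
Growth rate = 1.078824 − 1 = 0.078824 = 7.8824%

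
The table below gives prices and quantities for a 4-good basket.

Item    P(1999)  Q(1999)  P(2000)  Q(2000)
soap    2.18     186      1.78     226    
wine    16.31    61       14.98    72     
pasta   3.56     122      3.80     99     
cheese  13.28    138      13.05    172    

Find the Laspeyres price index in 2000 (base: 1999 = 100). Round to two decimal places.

Laspeyres price index uses base-period quantities as weights.
ΣP(2000)·Q(1999) = 1.78×186 + 14.98×61 + 3.80×122 + 13.05×138 = 331.08 + 913.78 + 463.6 + 1800.9 = 3509.36
ΣP(1999)·Q(1999) = 2.18×186 + 16.31×61 + 3.56×122 + 13.28×138 = 405.48 + 994.91 + 434.32 + 1832.64 = 3667.35
Index = 3509.36 / 3667.35 × 100 = 95.6920

95.69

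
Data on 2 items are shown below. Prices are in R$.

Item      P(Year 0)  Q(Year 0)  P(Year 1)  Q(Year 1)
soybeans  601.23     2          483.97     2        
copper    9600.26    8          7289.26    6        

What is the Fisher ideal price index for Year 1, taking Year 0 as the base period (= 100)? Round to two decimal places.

Laspeyres component (base-period weights):
ΣP(Year 1)Q(Year 0) = 483.97×2 + 7289.26×8 = 967.94 + 58314.08 = 59282.02
ΣP(Year 0)Q(Year 0) = 601.23×2 + 9600.26×8 = 1202.46 + 76802.08 = 78004.54
L = 59282.02 / 78004.54 × 100 = 75.9982
Paasche component (current-period weights):
ΣP(Year 1)Q(Year 1) = 483.97×2 + 7289.26×6 = 967.94 + 43735.56 = 44703.5
ΣP(Year 0)Q(Year 1) = 601.23×2 + 9600.26×6 = 1202.46 + 57601.56 = 58804.02
P = 44703.5 / 58804.02 × 100 = 76.0212
Fisher = √(L × P) = √(75.9982 × 76.0212) = 76.0097

76.01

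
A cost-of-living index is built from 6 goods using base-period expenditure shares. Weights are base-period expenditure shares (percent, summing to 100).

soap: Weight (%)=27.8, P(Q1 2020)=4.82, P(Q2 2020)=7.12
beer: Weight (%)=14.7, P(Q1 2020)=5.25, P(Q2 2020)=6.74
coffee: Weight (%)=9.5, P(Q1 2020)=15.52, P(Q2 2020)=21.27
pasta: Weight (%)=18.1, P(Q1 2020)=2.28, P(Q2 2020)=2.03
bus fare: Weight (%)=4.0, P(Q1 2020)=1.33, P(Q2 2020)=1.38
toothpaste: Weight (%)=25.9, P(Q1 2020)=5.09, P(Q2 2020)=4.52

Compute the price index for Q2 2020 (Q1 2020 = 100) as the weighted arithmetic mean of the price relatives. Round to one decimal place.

soap: 27.8 × (7.12/4.82) = 27.8 × 1.477178 = 41.0656
beer: 14.7 × (6.74/5.25) = 14.7 × 1.283810 = 18.8720
coffee: 9.5 × (21.27/15.52) = 9.5 × 1.370490 = 13.0197
pasta: 18.1 × (2.03/2.28) = 18.1 × 0.890351 = 16.1154
bus fare: 4.0 × (1.38/1.33) = 4.0 × 1.037594 = 4.1504
toothpaste: 25.9 × (4.52/5.09) = 25.9 × 0.888016 = 22.9996
Index = Σ wᵢ·(p₁ᵢ/p₀ᵢ) = 41.0656 + 18.8720 + 13.0197 + 16.1154 + 4.1504 + 22.9996 = 116.2225

116.2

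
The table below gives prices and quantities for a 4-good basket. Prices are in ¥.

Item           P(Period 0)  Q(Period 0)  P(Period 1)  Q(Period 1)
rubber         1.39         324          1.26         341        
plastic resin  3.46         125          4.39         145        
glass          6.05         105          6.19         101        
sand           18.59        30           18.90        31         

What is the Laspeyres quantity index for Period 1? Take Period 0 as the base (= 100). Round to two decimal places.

104.20

Laspeyres quantity index uses base-period prices as weights.
ΣP(Period 0)·Q(Period 1) = 1.39×341 + 3.46×145 + 6.05×101 + 18.59×31 = 473.99 + 501.7 + 611.05 + 576.29 = 2163.03
ΣP(Period 0)·Q(Period 0) = 1.39×324 + 3.46×125 + 6.05×105 + 18.59×30 = 450.36 + 432.5 + 635.25 + 557.7 = 2075.81
Index = 2163.03 / 2075.81 × 100 = 104.2017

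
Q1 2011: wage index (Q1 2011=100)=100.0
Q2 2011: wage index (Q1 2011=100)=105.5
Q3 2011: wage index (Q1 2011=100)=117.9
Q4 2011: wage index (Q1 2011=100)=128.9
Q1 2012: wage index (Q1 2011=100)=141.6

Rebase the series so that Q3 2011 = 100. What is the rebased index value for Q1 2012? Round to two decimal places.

120.10

Rebased(Q1 2012) = 141.6 / 117.9 × 100 = 120.1018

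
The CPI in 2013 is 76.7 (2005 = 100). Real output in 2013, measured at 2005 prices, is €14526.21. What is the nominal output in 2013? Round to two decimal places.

Nominal = Real × (Index/100) = 14526.21 × (76.7/100)
        = 14526.21 × 0.767 = 11141.6031

11141.60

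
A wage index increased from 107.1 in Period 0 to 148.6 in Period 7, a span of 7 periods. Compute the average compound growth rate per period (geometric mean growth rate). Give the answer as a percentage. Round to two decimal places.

Growth factor = (148.6/107.1)^(1/7) = (1.387488)^(1/7) = 1.047897
Growth rate = 1.047897 − 1 = 0.047897 = 4.7897%

4.79%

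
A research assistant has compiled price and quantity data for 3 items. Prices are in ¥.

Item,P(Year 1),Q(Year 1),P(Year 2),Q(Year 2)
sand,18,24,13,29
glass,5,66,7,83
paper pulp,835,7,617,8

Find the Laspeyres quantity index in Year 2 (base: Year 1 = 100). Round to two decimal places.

Laspeyres quantity index uses base-period prices as weights.
ΣP(Year 1)·Q(Year 2) = 18×29 + 5×83 + 835×8 = 522 + 415 + 6680 = 7617
ΣP(Year 1)·Q(Year 1) = 18×24 + 5×66 + 835×7 = 432 + 330 + 5845 = 6607
Index = 7617 / 6607 × 100 = 115.2868

115.29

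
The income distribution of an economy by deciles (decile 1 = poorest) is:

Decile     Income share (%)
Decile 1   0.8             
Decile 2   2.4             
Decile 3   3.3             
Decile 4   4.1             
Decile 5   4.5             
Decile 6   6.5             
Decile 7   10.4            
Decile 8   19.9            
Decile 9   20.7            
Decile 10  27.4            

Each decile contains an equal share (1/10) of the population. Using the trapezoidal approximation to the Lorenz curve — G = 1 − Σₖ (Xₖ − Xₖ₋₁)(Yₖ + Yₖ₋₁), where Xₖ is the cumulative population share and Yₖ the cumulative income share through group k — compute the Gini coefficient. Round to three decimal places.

Cumulative income shares Yₖ: 0.0080, 0.0320, 0.0650, 0.1060, 0.1510, 0.2160, 0.3200, 0.5190, 0.7260, 1.0000
Σ (Xₖ−Xₖ₋₁)(Yₖ+Yₖ₋₁) = (1/10)(0.0080+0.0000) + (1/10)(0.0320+0.0080) + (1/10)(0.0650+0.0320) + (1/10)(0.1060+0.0650) + (1/10)(0.1510+0.1060) + (1/10)(0.2160+0.1510) + (1/10)(0.3200+0.2160) + (1/10)(0.5190+0.3200) + (1/10)(0.7260+0.5190) + (1/10)(1.0000+0.7260)
  = 0.0008 + 0.0040 + 0.0097 + 0.0171 + 0.0257 + 0.0367 + 0.0536 + 0.0839 + 0.1245 + 0.1726 = 0.5286
G = 1 − 0.5286 = 0.4714

0.471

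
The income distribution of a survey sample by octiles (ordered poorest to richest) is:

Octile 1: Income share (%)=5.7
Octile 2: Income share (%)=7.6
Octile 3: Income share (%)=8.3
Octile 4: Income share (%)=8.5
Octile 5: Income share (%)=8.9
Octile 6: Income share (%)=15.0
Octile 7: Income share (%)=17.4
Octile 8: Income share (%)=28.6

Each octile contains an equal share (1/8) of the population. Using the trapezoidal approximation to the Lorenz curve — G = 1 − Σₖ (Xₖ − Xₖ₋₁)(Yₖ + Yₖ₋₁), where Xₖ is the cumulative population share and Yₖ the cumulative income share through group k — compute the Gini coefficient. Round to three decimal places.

0.287

Cumulative income shares Yₖ: 0.0570, 0.1330, 0.2160, 0.3010, 0.3900, 0.5400, 0.7140, 1.0000
Σ (Xₖ−Xₖ₋₁)(Yₖ+Yₖ₋₁) = (1/8)(0.0570+0.0000) + (1/8)(0.1330+0.0570) + (1/8)(0.2160+0.1330) + (1/8)(0.3010+0.2160) + (1/8)(0.3900+0.3010) + (1/8)(0.5400+0.3900) + (1/8)(0.7140+0.5400) + (1/8)(1.0000+0.7140)
  = 0.0071 + 0.0238 + 0.0436 + 0.0646 + 0.0864 + 0.1163 + 0.1568 + 0.2142 = 0.7127
G = 1 − 0.7127 = 0.2873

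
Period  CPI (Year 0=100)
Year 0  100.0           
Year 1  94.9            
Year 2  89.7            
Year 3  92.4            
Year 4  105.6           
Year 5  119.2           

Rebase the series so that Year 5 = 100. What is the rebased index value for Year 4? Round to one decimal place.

88.6

Rebased(Year 4) = 105.6 / 119.2 × 100 = 88.5906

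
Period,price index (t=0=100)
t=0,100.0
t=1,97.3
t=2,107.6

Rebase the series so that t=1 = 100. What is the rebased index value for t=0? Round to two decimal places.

102.77

Rebased(t=0) = 100.0 / 97.3 × 100 = 102.7749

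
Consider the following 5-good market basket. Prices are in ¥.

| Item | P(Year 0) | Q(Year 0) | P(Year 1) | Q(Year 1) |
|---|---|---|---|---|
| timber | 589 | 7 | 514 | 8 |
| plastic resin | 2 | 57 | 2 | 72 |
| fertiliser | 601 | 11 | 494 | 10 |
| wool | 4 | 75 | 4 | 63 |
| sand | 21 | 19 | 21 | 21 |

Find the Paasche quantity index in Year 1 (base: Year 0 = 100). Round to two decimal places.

Paasche quantity index uses current-period prices as weights.
ΣP(Year 1)·Q(Year 1) = 514×8 + 2×72 + 494×10 + 4×63 + 21×21 = 4112 + 144 + 4940 + 252 + 441 = 9889
ΣP(Year 1)·Q(Year 0) = 514×7 + 2×57 + 494×11 + 4×75 + 21×19 = 3598 + 114 + 5434 + 300 + 399 = 9845
Index = 9889 / 9845 × 100 = 100.4469

100.45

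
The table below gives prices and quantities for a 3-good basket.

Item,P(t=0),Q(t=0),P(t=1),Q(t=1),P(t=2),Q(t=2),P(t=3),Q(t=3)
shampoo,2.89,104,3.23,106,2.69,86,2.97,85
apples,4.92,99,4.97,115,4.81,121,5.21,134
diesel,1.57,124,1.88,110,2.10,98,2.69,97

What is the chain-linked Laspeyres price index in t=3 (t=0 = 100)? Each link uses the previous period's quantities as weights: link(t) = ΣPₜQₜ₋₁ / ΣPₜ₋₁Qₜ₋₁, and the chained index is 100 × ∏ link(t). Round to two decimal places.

116.24

Link t=0→t=1:
ΣP(t=1)Q(t=0) = 3.23×104 + 4.97×99 + 1.88×124 = 335.92 + 492.03 + 233.12 = 1061.07
ΣP(t=0)Q(t=0) = 2.89×104 + 4.92×99 + 1.57×124 = 300.56 + 487.08 + 194.68 = 982.32
link = 1061.07/982.32 = 1.080167
Link t=1→t=2:
ΣP(t=2)Q(t=1) = 2.69×106 + 4.81×115 + 2.10×110 = 285.14 + 553.15 + 231 = 1069.29
ΣP(t=1)Q(t=1) = 3.23×106 + 4.97×115 + 1.88×110 = 342.38 + 571.55 + 206.8 = 1120.73
link = 1069.29/1120.73 = 0.954101
Link t=2→t=3:
ΣP(t=3)Q(t=2) = 2.97×86 + 5.21×121 + 2.69×98 = 255.42 + 630.41 + 263.62 = 1149.45
ΣP(t=2)Q(t=2) = 2.69×86 + 4.81×121 + 2.10×98 = 231.34 + 582.01 + 205.8 = 1019.15
link = 1149.45/1019.15 = 1.127852
Chained index = 100 × 1.080167 × 0.954101 × 1.127852 = 116.2352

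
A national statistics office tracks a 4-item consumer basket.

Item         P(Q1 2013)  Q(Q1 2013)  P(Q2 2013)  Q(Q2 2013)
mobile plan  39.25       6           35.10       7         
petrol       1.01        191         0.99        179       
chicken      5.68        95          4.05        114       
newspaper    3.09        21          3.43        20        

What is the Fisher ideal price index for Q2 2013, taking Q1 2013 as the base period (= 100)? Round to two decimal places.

82.37

Laspeyres component (base-period weights):
ΣP(Q2 2013)Q(Q1 2013) = 35.10×6 + 0.99×191 + 4.05×95 + 3.43×21 = 210.6 + 189.09 + 384.75 + 72.03 = 856.47
ΣP(Q1 2013)Q(Q1 2013) = 39.25×6 + 1.01×191 + 5.68×95 + 3.09×21 = 235.5 + 192.91 + 539.6 + 64.89 = 1032.9
L = 856.47 / 1032.9 × 100 = 82.9190
Paasche component (current-period weights):
ΣP(Q2 2013)Q(Q2 2013) = 35.10×7 + 0.99×179 + 4.05×114 + 3.43×20 = 245.7 + 177.21 + 461.7 + 68.6 = 953.21
ΣP(Q1 2013)Q(Q2 2013) = 39.25×7 + 1.01×179 + 5.68×114 + 3.09×20 = 274.75 + 180.79 + 647.52 + 61.8 = 1164.86
P = 953.21 / 1164.86 × 100 = 81.8304
Fisher = √(L × P) = √(82.9190 × 81.8304) = 82.3729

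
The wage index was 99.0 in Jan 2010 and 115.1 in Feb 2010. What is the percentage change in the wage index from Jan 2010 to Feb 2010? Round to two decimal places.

16.26%

Change = (115.1 − 99.0) / 99.0 × 100
       = 16.1 / 99.0 × 100 = 16.2626%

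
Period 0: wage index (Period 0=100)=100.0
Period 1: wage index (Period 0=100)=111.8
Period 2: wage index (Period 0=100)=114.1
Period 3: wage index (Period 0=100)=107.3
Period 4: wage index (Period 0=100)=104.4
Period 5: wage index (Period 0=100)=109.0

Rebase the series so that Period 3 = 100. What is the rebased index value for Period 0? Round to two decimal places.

Rebased(Period 0) = 100.0 / 107.3 × 100 = 93.1966

93.20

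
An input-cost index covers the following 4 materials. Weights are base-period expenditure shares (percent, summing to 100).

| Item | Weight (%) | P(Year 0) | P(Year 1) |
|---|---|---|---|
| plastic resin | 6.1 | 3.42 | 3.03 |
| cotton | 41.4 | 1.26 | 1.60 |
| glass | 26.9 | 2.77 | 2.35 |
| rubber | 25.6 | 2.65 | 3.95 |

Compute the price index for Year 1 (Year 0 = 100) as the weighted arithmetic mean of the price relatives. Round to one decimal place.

plastic resin: 6.1 × (3.03/3.42) = 6.1 × 0.885965 = 5.4044
cotton: 41.4 × (1.60/1.26) = 41.4 × 1.269841 = 52.5714
glass: 26.9 × (2.35/2.77) = 26.9 × 0.848375 = 22.8213
rubber: 25.6 × (3.95/2.65) = 25.6 × 1.490566 = 38.1585
Index = Σ wᵢ·(p₁ᵢ/p₀ᵢ) = 5.4044 + 52.5714 + 22.8213 + 38.1585 = 118.9556

119.0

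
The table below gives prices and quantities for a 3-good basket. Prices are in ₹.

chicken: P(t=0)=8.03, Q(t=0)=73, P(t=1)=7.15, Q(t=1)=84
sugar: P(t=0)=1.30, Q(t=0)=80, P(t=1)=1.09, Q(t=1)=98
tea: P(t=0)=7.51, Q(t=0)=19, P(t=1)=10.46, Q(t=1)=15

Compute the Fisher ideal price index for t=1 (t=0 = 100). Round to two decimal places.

95.74

Laspeyres component (base-period weights):
ΣP(t=1)Q(t=0) = 7.15×73 + 1.09×80 + 10.46×19 = 521.95 + 87.2 + 198.74 = 807.89
ΣP(t=0)Q(t=0) = 8.03×73 + 1.30×80 + 7.51×19 = 586.19 + 104 + 142.69 = 832.88
L = 807.89 / 832.88 × 100 = 96.9996
Paasche component (current-period weights):
ΣP(t=1)Q(t=1) = 7.15×84 + 1.09×98 + 10.46×15 = 600.6 + 106.82 + 156.9 = 864.32
ΣP(t=0)Q(t=1) = 8.03×84 + 1.30×98 + 7.51×15 = 674.52 + 127.4 + 112.65 = 914.57
P = 864.32 / 914.57 × 100 = 94.5056
Fisher = √(L × P) = √(96.9996 × 94.5056) = 95.7445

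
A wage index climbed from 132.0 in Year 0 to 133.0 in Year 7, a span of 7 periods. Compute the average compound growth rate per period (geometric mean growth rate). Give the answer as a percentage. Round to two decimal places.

Growth factor = (133.0/132.0)^(1/7) = (1.007576)^(1/7) = 1.001079
Growth rate = 1.001079 − 1 = 0.001079 = 0.1079%

0.11%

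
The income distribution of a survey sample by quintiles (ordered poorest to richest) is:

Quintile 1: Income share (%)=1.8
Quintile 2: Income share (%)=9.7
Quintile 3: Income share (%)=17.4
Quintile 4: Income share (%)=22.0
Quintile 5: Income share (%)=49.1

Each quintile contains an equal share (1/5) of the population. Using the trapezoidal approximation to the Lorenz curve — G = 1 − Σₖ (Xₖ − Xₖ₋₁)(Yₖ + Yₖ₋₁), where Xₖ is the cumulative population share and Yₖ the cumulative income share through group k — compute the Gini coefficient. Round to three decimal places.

Cumulative income shares Yₖ: 0.0180, 0.1150, 0.2890, 0.5090, 1.0000
Σ (Xₖ−Xₖ₋₁)(Yₖ+Yₖ₋₁) = (1/5)(0.0180+0.0000) + (1/5)(0.1150+0.0180) + (1/5)(0.2890+0.1150) + (1/5)(0.5090+0.2890) + (1/5)(1.0000+0.5090)
  = 0.0036 + 0.0266 + 0.0808 + 0.1596 + 0.3018 = 0.5724
G = 1 − 0.5724 = 0.4276

0.428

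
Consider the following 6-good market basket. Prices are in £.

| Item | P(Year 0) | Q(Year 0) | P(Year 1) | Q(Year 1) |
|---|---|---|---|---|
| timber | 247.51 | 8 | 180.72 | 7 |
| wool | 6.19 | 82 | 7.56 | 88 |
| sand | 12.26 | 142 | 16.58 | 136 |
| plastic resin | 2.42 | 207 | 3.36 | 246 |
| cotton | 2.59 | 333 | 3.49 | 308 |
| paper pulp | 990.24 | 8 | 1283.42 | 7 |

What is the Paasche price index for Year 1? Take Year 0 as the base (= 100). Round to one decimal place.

122.8

Paasche price index uses current-period quantities as weights.
ΣP(Year 1)·Q(Year 1) = 180.72×7 + 7.56×88 + 16.58×136 + 3.36×246 + 3.49×308 + 1283.42×7 = 1265.04 + 665.28 + 2254.88 + 826.56 + 1074.92 + 8983.94 = 15070.62
ΣP(Year 0)·Q(Year 1) = 247.51×7 + 6.19×88 + 12.26×136 + 2.42×246 + 2.59×308 + 990.24×7 = 1732.57 + 544.72 + 1667.36 + 595.32 + 797.72 + 6931.68 = 12269.37
Index = 15070.62 / 12269.37 × 100 = 122.8312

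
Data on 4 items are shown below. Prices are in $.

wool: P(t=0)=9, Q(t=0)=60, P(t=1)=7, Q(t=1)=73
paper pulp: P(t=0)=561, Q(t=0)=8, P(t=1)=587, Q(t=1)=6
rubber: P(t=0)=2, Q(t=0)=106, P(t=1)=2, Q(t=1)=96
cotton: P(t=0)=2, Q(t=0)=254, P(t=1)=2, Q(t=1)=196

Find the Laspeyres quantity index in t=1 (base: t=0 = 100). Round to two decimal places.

Laspeyres quantity index uses base-period prices as weights.
ΣP(t=0)·Q(t=1) = 9×73 + 561×6 + 2×96 + 2×196 = 657 + 3366 + 192 + 392 = 4607
ΣP(t=0)·Q(t=0) = 9×60 + 561×8 + 2×106 + 2×254 = 540 + 4488 + 212 + 508 = 5748
Index = 4607 / 5748 × 100 = 80.1496

80.15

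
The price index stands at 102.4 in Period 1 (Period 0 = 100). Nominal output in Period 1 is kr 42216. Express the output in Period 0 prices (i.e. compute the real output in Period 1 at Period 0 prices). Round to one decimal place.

Real = Nominal ÷ (Index/100) = 42216 ÷ (102.4/100)
     = 42216 ÷ 1.024 = 41226.5625

41226.6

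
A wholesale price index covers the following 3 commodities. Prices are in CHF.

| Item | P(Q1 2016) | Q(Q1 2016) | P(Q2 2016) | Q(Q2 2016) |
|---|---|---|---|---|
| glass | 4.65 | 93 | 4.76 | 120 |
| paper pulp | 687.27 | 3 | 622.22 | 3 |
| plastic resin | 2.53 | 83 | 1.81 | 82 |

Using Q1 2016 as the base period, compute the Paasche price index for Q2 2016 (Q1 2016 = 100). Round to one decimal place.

Paasche price index uses current-period quantities as weights.
ΣP(Q2 2016)·Q(Q2 2016) = 4.76×120 + 622.22×3 + 1.81×82 = 571.2 + 1866.66 + 148.42 = 2586.28
ΣP(Q1 2016)·Q(Q2 2016) = 4.65×120 + 687.27×3 + 2.53×82 = 558 + 2061.81 + 207.46 = 2827.27
Index = 2586.28 / 2827.27 × 100 = 91.4762

91.5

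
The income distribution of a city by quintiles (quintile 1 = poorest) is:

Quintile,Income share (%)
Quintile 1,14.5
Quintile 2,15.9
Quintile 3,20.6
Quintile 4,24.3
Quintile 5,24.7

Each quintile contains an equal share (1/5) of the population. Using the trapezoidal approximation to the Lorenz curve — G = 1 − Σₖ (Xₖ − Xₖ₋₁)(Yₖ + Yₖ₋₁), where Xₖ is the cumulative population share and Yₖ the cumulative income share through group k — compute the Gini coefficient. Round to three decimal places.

0.115

Cumulative income shares Yₖ: 0.1450, 0.3040, 0.5100, 0.7530, 1.0000
Σ (Xₖ−Xₖ₋₁)(Yₖ+Yₖ₋₁) = (1/5)(0.1450+0.0000) + (1/5)(0.3040+0.1450) + (1/5)(0.5100+0.3040) + (1/5)(0.7530+0.5100) + (1/5)(1.0000+0.7530)
  = 0.0290 + 0.0898 + 0.1628 + 0.2526 + 0.3506 = 0.8848
G = 1 − 0.8848 = 0.1152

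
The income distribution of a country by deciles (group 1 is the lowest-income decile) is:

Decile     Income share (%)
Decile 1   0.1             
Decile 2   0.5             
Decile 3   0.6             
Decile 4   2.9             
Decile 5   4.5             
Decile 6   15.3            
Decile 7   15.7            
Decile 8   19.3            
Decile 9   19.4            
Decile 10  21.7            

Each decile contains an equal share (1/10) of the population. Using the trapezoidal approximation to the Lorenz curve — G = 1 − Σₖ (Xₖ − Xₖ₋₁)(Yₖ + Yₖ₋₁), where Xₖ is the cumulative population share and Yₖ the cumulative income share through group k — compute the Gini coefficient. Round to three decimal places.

Cumulative income shares Yₖ: 0.0010, 0.0060, 0.0120, 0.0410, 0.0860, 0.2390, 0.3960, 0.5890, 0.7830, 1.0000
Σ (Xₖ−Xₖ₋₁)(Yₖ+Yₖ₋₁) = (1/10)(0.0010+0.0000) + (1/10)(0.0060+0.0010) + (1/10)(0.0120+0.0060) + (1/10)(0.0410+0.0120) + (1/10)(0.0860+0.0410) + (1/10)(0.2390+0.0860) + (1/10)(0.3960+0.2390) + (1/10)(0.5890+0.3960) + (1/10)(0.7830+0.5890) + (1/10)(1.0000+0.7830)
  = 0.0001 + 0.0007 + 0.0018 + 0.0053 + 0.0127 + 0.0325 + 0.0635 + 0.0985 + 0.1372 + 0.1783 = 0.5306
G = 1 − 0.5306 = 0.4694

0.469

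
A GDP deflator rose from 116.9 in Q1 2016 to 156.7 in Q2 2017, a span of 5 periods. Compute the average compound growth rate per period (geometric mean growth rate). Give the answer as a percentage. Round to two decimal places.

Growth factor = (156.7/116.9)^(1/5) = (1.340462)^(1/5) = 1.060354
Growth rate = 1.060354 − 1 = 0.060354 = 6.0354%

6.04%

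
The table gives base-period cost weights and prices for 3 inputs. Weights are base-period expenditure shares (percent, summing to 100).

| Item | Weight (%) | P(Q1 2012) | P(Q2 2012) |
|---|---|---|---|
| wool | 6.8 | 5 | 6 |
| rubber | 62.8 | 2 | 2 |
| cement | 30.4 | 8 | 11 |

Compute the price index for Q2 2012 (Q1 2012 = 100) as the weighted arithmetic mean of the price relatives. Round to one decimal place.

wool: 6.8 × (6/5) = 6.8 × 1.200000 = 8.1600
rubber: 62.8 × (2/2) = 62.8 × 1.000000 = 62.8000
cement: 30.4 × (11/8) = 30.4 × 1.375000 = 41.8000
Index = Σ wᵢ·(p₁ᵢ/p₀ᵢ) = 8.1600 + 62.8000 + 41.8000 = 112.7600

112.8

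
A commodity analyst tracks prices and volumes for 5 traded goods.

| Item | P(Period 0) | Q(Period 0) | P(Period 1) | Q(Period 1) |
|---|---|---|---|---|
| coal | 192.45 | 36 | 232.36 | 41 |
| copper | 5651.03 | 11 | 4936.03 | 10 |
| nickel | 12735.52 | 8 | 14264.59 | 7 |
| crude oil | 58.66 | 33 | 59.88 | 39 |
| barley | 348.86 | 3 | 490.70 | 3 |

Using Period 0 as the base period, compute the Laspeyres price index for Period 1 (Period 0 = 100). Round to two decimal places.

Laspeyres price index uses base-period quantities as weights.
ΣP(Period 1)·Q(Period 0) = 232.36×36 + 4936.03×11 + 14264.59×8 + 59.88×33 + 490.70×3 = 8364.96 + 54296.33 + 114116.72 + 1976.04 + 1472.1 = 180226.15
ΣP(Period 0)·Q(Period 0) = 192.45×36 + 5651.03×11 + 12735.52×8 + 58.66×33 + 348.86×3 = 6928.2 + 62161.33 + 101884.16 + 1935.78 + 1046.58 = 173956.05
Index = 180226.15 / 173956.05 × 100 = 103.6044

103.60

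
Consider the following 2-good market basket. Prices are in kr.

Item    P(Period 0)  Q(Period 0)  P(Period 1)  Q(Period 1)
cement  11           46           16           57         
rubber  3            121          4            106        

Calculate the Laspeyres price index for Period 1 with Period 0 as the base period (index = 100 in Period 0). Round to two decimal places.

140.39

Laspeyres price index uses base-period quantities as weights.
ΣP(Period 1)·Q(Period 0) = 16×46 + 4×121 = 736 + 484 = 1220
ΣP(Period 0)·Q(Period 0) = 11×46 + 3×121 = 506 + 363 = 869
Index = 1220 / 869 × 100 = 140.3913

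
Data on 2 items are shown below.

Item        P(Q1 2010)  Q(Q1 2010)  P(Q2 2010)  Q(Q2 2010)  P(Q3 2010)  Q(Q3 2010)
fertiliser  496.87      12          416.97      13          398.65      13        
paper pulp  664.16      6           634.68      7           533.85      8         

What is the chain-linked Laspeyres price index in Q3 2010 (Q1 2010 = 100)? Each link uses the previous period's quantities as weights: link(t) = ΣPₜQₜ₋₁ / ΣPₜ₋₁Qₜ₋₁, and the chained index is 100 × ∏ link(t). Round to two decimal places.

Link Q1 2010→Q2 2010:
ΣP(Q2 2010)Q(Q1 2010) = 416.97×12 + 634.68×6 = 5003.64 + 3808.08 = 8811.72
ΣP(Q1 2010)Q(Q1 2010) = 496.87×12 + 664.16×6 = 5962.44 + 3984.96 = 9947.4
link = 8811.72/9947.4 = 0.885831
Link Q2 2010→Q3 2010:
ΣP(Q3 2010)Q(Q2 2010) = 398.65×13 + 533.85×7 = 5182.45 + 3736.95 = 8919.4
ΣP(Q2 2010)Q(Q2 2010) = 416.97×13 + 634.68×7 = 5420.61 + 4442.76 = 9863.37
link = 8919.4/9863.37 = 0.904295
Chained index = 100 × 0.885831 × 0.904295 = 80.1053

80.11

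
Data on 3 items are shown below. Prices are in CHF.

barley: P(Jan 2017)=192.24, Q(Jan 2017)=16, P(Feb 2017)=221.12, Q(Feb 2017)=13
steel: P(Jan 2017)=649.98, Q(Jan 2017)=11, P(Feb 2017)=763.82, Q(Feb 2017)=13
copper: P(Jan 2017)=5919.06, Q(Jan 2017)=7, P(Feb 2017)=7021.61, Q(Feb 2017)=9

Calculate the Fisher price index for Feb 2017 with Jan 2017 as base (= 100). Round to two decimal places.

118.30

Laspeyres component (base-period weights):
ΣP(Feb 2017)Q(Jan 2017) = 221.12×16 + 763.82×11 + 7021.61×7 = 3537.92 + 8402.02 + 49151.27 = 61091.21
ΣP(Jan 2017)Q(Jan 2017) = 192.24×16 + 649.98×11 + 5919.06×7 = 3075.84 + 7149.78 + 41433.42 = 51659.04
L = 61091.21 / 51659.04 × 100 = 118.2585
Paasche component (current-period weights):
ΣP(Feb 2017)Q(Feb 2017) = 221.12×13 + 763.82×13 + 7021.61×9 = 2874.56 + 9929.66 + 63194.49 = 75998.71
ΣP(Jan 2017)Q(Feb 2017) = 192.24×13 + 649.98×13 + 5919.06×9 = 2499.12 + 8449.74 + 53271.54 = 64220.4
P = 75998.71 / 64220.4 × 100 = 118.3404
Fisher = √(L × P) = √(118.2585 × 118.3404) = 118.2995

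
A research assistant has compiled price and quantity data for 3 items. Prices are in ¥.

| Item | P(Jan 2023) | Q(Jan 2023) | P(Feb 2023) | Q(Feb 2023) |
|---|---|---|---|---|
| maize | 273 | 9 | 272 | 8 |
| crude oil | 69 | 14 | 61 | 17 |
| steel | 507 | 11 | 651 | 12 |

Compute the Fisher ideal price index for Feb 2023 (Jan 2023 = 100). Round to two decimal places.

116.52

Laspeyres component (base-period weights):
ΣP(Feb 2023)Q(Jan 2023) = 272×9 + 61×14 + 651×11 = 2448 + 854 + 7161 = 10463
ΣP(Jan 2023)Q(Jan 2023) = 273×9 + 69×14 + 507×11 = 2457 + 966 + 5577 = 9000
L = 10463 / 9000 × 100 = 116.2556
Paasche component (current-period weights):
ΣP(Feb 2023)Q(Feb 2023) = 272×8 + 61×17 + 651×12 = 2176 + 1037 + 7812 = 11025
ΣP(Jan 2023)Q(Feb 2023) = 273×8 + 69×17 + 507×12 = 2184 + 1173 + 6084 = 9441
P = 11025 / 9441 × 100 = 116.7779
Fisher = √(L × P) = √(116.2556 × 116.7779) = 116.5164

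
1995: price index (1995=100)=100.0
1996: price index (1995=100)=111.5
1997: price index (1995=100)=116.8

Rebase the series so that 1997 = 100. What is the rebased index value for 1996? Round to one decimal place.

Rebased(1996) = 111.5 / 116.8 × 100 = 95.4623

95.5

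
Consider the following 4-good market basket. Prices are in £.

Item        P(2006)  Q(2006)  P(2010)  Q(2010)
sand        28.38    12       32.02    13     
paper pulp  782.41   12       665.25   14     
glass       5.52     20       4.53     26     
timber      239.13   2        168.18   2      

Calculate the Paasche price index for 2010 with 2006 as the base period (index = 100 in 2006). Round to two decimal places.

85.26

Paasche price index uses current-period quantities as weights.
ΣP(2010)·Q(2010) = 32.02×13 + 665.25×14 + 4.53×26 + 168.18×2 = 416.26 + 9313.5 + 117.78 + 336.36 = 10183.9
ΣP(2006)·Q(2010) = 28.38×13 + 782.41×14 + 5.52×26 + 239.13×2 = 368.94 + 10953.74 + 143.52 + 478.26 = 11944.46
Index = 10183.9 / 11944.46 × 100 = 85.2604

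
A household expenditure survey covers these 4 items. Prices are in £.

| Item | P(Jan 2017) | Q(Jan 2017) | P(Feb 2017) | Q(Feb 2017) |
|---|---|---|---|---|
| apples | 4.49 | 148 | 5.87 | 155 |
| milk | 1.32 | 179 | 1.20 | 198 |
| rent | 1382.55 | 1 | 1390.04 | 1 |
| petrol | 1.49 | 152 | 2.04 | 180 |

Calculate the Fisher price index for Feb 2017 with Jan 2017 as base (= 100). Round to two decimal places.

111.14

Laspeyres component (base-period weights):
ΣP(Feb 2017)Q(Jan 2017) = 5.87×148 + 1.20×179 + 1390.04×1 + 2.04×152 = 868.76 + 214.8 + 1390.04 + 310.08 = 2783.68
ΣP(Jan 2017)Q(Jan 2017) = 4.49×148 + 1.32×179 + 1382.55×1 + 1.49×152 = 664.52 + 236.28 + 1382.55 + 226.48 = 2509.83
L = 2783.68 / 2509.83 × 100 = 110.9111
Paasche component (current-period weights):
ΣP(Feb 2017)Q(Feb 2017) = 5.87×155 + 1.20×198 + 1390.04×1 + 2.04×180 = 909.85 + 237.6 + 1390.04 + 367.2 = 2904.69
ΣP(Jan 2017)Q(Feb 2017) = 4.49×155 + 1.32×198 + 1382.55×1 + 1.49×180 = 695.95 + 261.36 + 1382.55 + 268.2 = 2608.06
P = 2904.69 / 2608.06 × 100 = 111.3736
Fisher = √(L × P) = √(110.9111 × 111.3736) = 111.1421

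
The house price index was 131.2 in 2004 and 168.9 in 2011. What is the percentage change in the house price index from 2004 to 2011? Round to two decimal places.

28.73%

Change = (168.9 − 131.2) / 131.2 × 100
       = 37.7 / 131.2 × 100 = 28.7348%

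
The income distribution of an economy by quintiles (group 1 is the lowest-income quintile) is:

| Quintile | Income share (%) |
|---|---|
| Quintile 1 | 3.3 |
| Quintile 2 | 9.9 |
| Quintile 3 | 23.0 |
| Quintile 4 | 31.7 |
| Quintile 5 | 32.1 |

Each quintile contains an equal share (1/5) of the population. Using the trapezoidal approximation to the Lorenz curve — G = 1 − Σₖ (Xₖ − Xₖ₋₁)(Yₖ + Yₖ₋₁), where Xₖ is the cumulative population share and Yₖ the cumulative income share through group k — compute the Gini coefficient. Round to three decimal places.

0.318

Cumulative income shares Yₖ: 0.0330, 0.1320, 0.3620, 0.6790, 1.0000
Σ (Xₖ−Xₖ₋₁)(Yₖ+Yₖ₋₁) = (1/5)(0.0330+0.0000) + (1/5)(0.1320+0.0330) + (1/5)(0.3620+0.1320) + (1/5)(0.6790+0.3620) + (1/5)(1.0000+0.6790)
  = 0.0066 + 0.0330 + 0.0988 + 0.2082 + 0.3358 = 0.6824
G = 1 − 0.6824 = 0.3176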